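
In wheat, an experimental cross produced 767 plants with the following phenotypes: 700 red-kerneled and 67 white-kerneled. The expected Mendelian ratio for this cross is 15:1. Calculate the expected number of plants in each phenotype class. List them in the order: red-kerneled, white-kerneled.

Total ratio parts = 16. Expected numbers out of 767:
  red-kerneled: 767 × 15/16 = 719.0625
  white-kerneled: 767 × 1/16 = 47.9375

719.0625, 47.9375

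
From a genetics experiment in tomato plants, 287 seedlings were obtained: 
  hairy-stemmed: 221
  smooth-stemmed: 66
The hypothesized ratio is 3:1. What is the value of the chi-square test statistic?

0.614

The 3:1 ratio has 4 parts, so with N = 287 the expected counts are:
  hairy-stemmed: 287 × 3/4 = 215.25
  smooth-stemmed: 287 × 1/4 = 71.75
χ² = Σ (O − E)² / E
  hairy-stemmed: (221 − 215.25)² / 215.25 = 0.1536
  smooth-stemmed: (66 − 71.75)² / 71.75 = 0.4608
χ² = 0.1536 + 0.4608 = 0.6144 ≈ 0.614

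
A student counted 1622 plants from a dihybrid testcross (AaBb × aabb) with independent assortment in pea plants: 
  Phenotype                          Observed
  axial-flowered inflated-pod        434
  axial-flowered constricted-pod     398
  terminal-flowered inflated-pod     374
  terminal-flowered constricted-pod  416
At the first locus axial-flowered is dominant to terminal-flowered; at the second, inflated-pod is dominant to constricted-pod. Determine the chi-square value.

A dihybrid testcross with independent assortment gives a 1:1:1:1 ratio.
The 1:1:1:1 ratio has 4 parts, so with N = 1622 the expected counts are:
  axial-flowered inflated-pod: 1622 × 1/4 = 405.5
  axial-flowered constricted-pod: 1622 × 1/4 = 405.5
  terminal-flowered inflated-pod: 1622 × 1/4 = 405.5
  terminal-flowered constricted-pod: 1622 × 1/4 = 405.5
χ² = Σ (O − E)² / E
  axial-flowered inflated-pod: (434 − 405.5)² / 405.5 = 2.0031
  axial-flowered constricted-pod: (398 − 405.5)² / 405.5 = 0.1387
  terminal-flowered inflated-pod: (374 − 405.5)² / 405.5 = 2.4470
  terminal-flowered constricted-pod: (416 − 405.5)² / 405.5 = 0.2719
χ² = 2.0031 + 0.1387 + 2.4470 + 0.2719 = 4.8607 ≈ 4.861

4.861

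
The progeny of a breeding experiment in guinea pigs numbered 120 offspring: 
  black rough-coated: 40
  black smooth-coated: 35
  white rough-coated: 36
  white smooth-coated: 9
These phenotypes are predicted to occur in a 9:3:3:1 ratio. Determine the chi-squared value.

26.548

Under the 9:3:3:1 hypothesis (Σ ratio = 16, N = 120):
  black rough-coated: 120 × 9/16 = 67.5
  black smooth-coated: 120 × 3/16 = 22.5
  white rough-coated: 120 × 3/16 = 22.5
  white smooth-coated: 120 × 1/16 = 7.5
χ² = Σ (O − E)² / E
  black rough-coated: (40 − 67.5)² / 67.5 = 11.2037
  black smooth-coated: (35 − 22.5)² / 22.5 = 6.9444
  white rough-coated: (36 − 22.5)² / 22.5 = 8.1000
  white smooth-coated: (9 − 7.5)² / 7.5 = 0.3000
χ² = 11.2037 + 6.9444 + 8.1000 + 0.3000 = 26.5481 ≈ 26.548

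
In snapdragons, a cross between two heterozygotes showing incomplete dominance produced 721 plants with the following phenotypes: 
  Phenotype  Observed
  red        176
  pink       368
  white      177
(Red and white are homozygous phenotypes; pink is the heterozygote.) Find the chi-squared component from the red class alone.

0.100

With incomplete dominance, a heterozygote × heterozygote cross gives a 1:2:1 phenotypic ratio.
Under the 1:2:1 hypothesis (Σ ratio = 4, N = 721):
  red: 721 × 1/4 = 180.25
  pink: 721 × 2/4 = 360.5
  white: 721 × 1/4 = 180.25
Contribution of red: (176 − 180.25)² / 180.25 = 0.1002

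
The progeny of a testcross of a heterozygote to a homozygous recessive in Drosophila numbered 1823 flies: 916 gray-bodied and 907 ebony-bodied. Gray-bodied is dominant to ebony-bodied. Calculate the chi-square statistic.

A testcross of a heterozygote (Aa × aa) gives a 1:1 phenotypic ratio.
The 1:1 ratio has 2 parts, so with N = 1823 the expected counts are:
  gray-bodied: 1823 × 1/2 = 911.5
  ebony-bodied: 1823 × 1/2 = 911.5
χ² = Σ (O − E)² / E
  gray-bodied: (916 − 911.5)² / 911.5 = 0.0222
  ebony-bodied: (907 − 911.5)² / 911.5 = 0.0222
χ² = 0.0222 + 0.0222 = 0.0444 ≈ 0.044

0.044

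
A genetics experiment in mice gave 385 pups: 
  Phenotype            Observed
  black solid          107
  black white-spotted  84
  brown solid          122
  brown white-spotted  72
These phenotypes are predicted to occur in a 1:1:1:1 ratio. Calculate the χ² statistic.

Expected counts for N = 385 under a 1:1:1:1 ratio (total parts = 4):
  black solid: 385 × 1/4 = 96.25
  black white-spotted: 385 × 1/4 = 96.25
  brown solid: 385 × 1/4 = 96.25
  brown white-spotted: 385 × 1/4 = 96.25
χ² = Σ (O − E)² / E
  black solid: (107 − 96.25)² / 96.25 = 1.2006
  black white-spotted: (84 − 96.25)² / 96.25 = 1.5591
  brown solid: (122 − 96.25)² / 96.25 = 6.8890
  brown white-spotted: (72 − 96.25)² / 96.25 = 6.1097
χ² = 1.2006 + 1.5591 + 6.8890 + 6.1097 = 15.7584 ≈ 15.758

15.758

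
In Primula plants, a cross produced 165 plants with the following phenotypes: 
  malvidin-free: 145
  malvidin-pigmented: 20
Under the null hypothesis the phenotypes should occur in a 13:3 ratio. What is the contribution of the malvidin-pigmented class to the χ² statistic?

3.867

Expected counts for N = 165 under a 13:3 ratio (total parts = 16):
  malvidin-free: 165 × 13/16 = 134.0625
  malvidin-pigmented: 165 × 3/16 = 30.9375
Contribution of malvidin-pigmented: (20 − 30.9375)² / 30.9375 = 3.8668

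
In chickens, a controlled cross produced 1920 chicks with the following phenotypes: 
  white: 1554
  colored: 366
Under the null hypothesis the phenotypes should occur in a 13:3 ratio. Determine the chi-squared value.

0.123

Total ratio parts = 16. Expected numbers out of 1920:
  white: 1920 × 13/16 = 1560
  colored: 1920 × 3/16 = 360
χ² = Σ (O − E)² / E
  white: (1554 − 1560)² / 1560 = 0.0231
  colored: (366 − 360)² / 360 = 0.1000
χ² = 0.0231 + 0.1000 = 0.1231 ≈ 0.123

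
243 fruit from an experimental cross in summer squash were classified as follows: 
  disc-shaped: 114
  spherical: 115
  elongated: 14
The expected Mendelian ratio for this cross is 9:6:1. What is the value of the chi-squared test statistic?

10.114

The 9:6:1 ratio has 16 parts, so with N = 243 the expected counts are:
  disc-shaped: 243 × 9/16 = 136.6875
  spherical: 243 × 6/16 = 91.125
  elongated: 243 × 1/16 = 15.1875
χ² = Σ (O − E)² / E
  disc-shaped: (114 − 136.6875)² / 136.6875 = 3.7657
  spherical: (115 − 91.125)² / 91.125 = 6.2553
  elongated: (14 − 15.1875)² / 15.1875 = 0.0928
χ² = 3.7657 + 6.2553 + 0.0928 = 10.1138 ≈ 10.114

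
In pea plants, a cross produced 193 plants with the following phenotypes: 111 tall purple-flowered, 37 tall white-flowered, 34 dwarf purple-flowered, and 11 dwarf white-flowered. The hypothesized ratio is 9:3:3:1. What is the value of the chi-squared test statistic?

0.299

Total ratio parts = 16. Expected numbers out of 193:
  tall purple-flowered: 193 × 9/16 = 108.5625
  tall white-flowered: 193 × 3/16 = 36.1875
  dwarf purple-flowered: 193 × 3/16 = 36.1875
  dwarf white-flowered: 193 × 1/16 = 12.0625
χ² = Σ (O − E)² / E
  tall purple-flowered: (111 − 108.5625)² / 108.5625 = 0.0547
  tall white-flowered: (37 − 36.1875)² / 36.1875 = 0.0182
  dwarf purple-flowered: (34 − 36.1875)² / 36.1875 = 0.1322
  dwarf white-flowered: (11 − 12.0625)² / 12.0625 = 0.0936
χ² = 0.0547 + 0.0182 + 0.1322 + 0.0936 = 0.2987 ≈ 0.299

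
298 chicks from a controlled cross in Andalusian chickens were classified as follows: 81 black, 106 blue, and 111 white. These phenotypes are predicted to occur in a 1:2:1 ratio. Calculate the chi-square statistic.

Total ratio parts = 4. Expected numbers out of 298:
  black: 298 × 1/4 = 74.5
  blue: 298 × 2/4 = 149
  white: 298 × 1/4 = 74.5
χ² = Σ (O − E)² / E
  black: (81 − 74.5)² / 74.5 = 0.5671
  blue: (106 − 149)² / 149 = 12.4094
  white: (111 − 74.5)² / 74.5 = 17.8826
χ² = 0.5671 + 12.4094 + 17.8826 = 30.8591 ≈ 30.859

30.859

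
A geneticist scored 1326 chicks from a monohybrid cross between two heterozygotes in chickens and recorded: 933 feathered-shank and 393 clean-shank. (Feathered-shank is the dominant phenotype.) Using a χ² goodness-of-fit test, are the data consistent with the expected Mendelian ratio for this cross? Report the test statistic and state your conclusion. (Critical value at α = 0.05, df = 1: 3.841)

For a monohybrid cross between heterozygotes with complete dominance, the expected phenotypic ratio is 3:1.
Under the 3:1 hypothesis (Σ ratio = 4, N = 1326):
  feathered-shank: 1326 × 3/4 = 994.5
  clean-shank: 1326 × 1/4 = 331.5
χ² = Σ (O − E)² / E
  feathered-shank: (933 − 994.5)² / 994.5 = 3.8032
  clean-shank: (393 − 331.5)² / 331.5 = 11.4095
χ² = 3.8032 + 11.4095 = 15.2127 ≈ 15.213
Degrees of freedom = 2 − 1 = 1; critical value at α = 0.05 is 3.841.
Since 15.213 > 3.841, we reject the null hypothesis — the data do not fit the 3:1 ratio.

15.213; not consistent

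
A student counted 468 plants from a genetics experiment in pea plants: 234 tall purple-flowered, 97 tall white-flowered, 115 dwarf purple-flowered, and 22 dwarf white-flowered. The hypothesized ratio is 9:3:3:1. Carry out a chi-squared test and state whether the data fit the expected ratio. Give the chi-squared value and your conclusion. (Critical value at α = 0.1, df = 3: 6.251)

Under the 9:3:3:1 hypothesis (Σ ratio = 16, N = 468):
  tall purple-flowered: 468 × 9/16 = 263.25
  tall white-flowered: 468 × 3/16 = 87.75
  dwarf purple-flowered: 468 × 3/16 = 87.75
  dwarf white-flowered: 468 × 1/16 = 29.25
χ² = Σ (O − E)² / E
  tall purple-flowered: (234 − 263.25)² / 263.25 = 3.2500
  tall white-flowered: (97 − 87.75)² / 87.75 = 0.9751
  dwarf purple-flowered: (115 − 87.75)² / 87.75 = 8.4623
  dwarf white-flowered: (22 − 29.25)² / 29.25 = 1.7970
χ² = 3.2500 + 0.9751 + 8.4623 + 1.7970 = 14.4844 ≈ 14.484
Degrees of freedom = 4 − 1 = 3; critical value at α = 0.1 is 6.251.
Since 14.484 > 6.251, we reject the null hypothesis — the data do not fit the 9:3:3:1 ratio.

14.484; not consistent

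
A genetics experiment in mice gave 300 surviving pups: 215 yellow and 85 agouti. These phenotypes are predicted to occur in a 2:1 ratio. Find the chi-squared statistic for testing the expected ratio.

3.375

Total ratio parts = 3. Expected numbers out of 300:
  yellow: 300 × 2/3 = 200
  agouti: 300 × 1/3 = 100
χ² = Σ (O − E)² / E
  yellow: (215 − 200)² / 200 = 1.1250
  agouti: (85 − 100)² / 100 = 2.2500
χ² = 1.1250 + 2.2500 = 3.375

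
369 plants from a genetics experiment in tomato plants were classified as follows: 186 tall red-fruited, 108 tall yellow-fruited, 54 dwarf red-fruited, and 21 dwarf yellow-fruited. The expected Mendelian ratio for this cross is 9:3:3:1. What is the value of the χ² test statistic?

Under the 9:3:3:1 hypothesis (Σ ratio = 16, N = 369):
  tall red-fruited: 369 × 9/16 = 207.5625
  tall yellow-fruited: 369 × 3/16 = 69.1875
  dwarf red-fruited: 369 × 3/16 = 69.1875
  dwarf yellow-fruited: 369 × 1/16 = 23.0625
χ² = Σ (O − E)² / E
  tall red-fruited: (186 − 207.5625)² / 207.5625 = 2.2400
  tall yellow-fruited: (108 − 69.1875)² / 69.1875 = 21.7729
  dwarf red-fruited: (54 − 69.1875)² / 69.1875 = 3.3338
  dwarf yellow-fruited: (21 − 23.0625)² / 23.0625 = 0.1845
χ² = 2.2400 + 21.7729 + 3.3338 + 0.1845 = 27.5312 ≈ 27.531

27.531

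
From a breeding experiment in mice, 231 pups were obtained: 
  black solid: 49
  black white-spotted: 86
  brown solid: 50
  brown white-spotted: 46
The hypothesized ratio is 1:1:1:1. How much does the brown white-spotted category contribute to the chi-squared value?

2.391

The 1:1:1:1 ratio has 4 parts, so with N = 231 the expected counts are:
  black solid: 231 × 1/4 = 57.75
  black white-spotted: 231 × 1/4 = 57.75
  brown solid: 231 × 1/4 = 57.75
  brown white-spotted: 231 × 1/4 = 57.75
Contribution of brown white-spotted: (46 − 57.75)² / 57.75 = 2.3907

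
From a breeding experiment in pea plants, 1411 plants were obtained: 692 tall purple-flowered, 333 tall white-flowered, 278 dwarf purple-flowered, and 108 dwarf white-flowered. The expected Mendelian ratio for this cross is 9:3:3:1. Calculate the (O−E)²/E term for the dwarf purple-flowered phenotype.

0.683

Expected counts for N = 1411 under a 9:3:3:1 ratio (total parts = 16):
  tall purple-flowered: 1411 × 9/16 = 793.6875
  tall white-flowered: 1411 × 3/16 = 264.5625
  dwarf purple-flowered: 1411 × 3/16 = 264.5625
  dwarf white-flowered: 1411 × 1/16 = 88.1875
Contribution of dwarf purple-flowered: (278 − 264.5625)² / 264.5625 = 0.6825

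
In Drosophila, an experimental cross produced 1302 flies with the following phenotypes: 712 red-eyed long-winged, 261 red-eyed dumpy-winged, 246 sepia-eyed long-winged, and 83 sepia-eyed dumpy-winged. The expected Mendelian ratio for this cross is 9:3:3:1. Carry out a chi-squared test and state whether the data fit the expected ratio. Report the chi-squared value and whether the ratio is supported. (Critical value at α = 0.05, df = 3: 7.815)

1.780; consistent

Expected counts for N = 1302 under a 9:3:3:1 ratio (total parts = 16):
  red-eyed long-winged: 1302 × 9/16 = 732.375
  red-eyed dumpy-winged: 1302 × 3/16 = 244.125
  sepia-eyed long-winged: 1302 × 3/16 = 244.125
  sepia-eyed dumpy-winged: 1302 × 1/16 = 81.375
χ² = Σ (O − E)² / E
  red-eyed long-winged: (712 − 732.375)² / 732.375 = 0.5668
  red-eyed dumpy-winged: (261 − 244.125)² / 244.125 = 1.1665
  sepia-eyed long-winged: (246 − 244.125)² / 244.125 = 0.0144
  sepia-eyed dumpy-winged: (83 − 81.375)² / 81.375 = 0.0325
χ² = 0.5668 + 1.1665 + 0.0144 + 0.0325 = 1.7802 ≈ 1.780
Degrees of freedom = 4 − 1 = 3; critical value at α = 0.05 is 7.815.
Since 1.780 < 7.815, we fail to reject the null hypothesis — the data are consistent with the 9:3:3:1 ratio.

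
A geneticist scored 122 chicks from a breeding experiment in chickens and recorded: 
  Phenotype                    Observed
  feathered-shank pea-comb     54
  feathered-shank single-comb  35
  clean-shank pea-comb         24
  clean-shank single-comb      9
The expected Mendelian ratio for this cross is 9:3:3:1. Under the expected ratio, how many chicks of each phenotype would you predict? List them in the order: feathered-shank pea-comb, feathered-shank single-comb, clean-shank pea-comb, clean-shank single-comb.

68.625, 22.875, 22.875, 7.625

Total ratio parts = 16. Expected numbers out of 122:
  feathered-shank pea-comb: 122 × 9/16 = 68.625
  feathered-shank single-comb: 122 × 3/16 = 22.875
  clean-shank pea-comb: 122 × 3/16 = 22.875
  clean-shank single-comb: 122 × 1/16 = 7.625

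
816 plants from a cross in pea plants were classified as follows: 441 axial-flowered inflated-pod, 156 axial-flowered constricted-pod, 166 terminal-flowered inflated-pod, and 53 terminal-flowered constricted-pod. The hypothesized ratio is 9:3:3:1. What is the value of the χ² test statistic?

Expected counts for N = 816 under a 9:3:3:1 ratio (total parts = 16):
  axial-flowered inflated-pod: 816 × 9/16 = 459
  axial-flowered constricted-pod: 816 × 3/16 = 153
  terminal-flowered inflated-pod: 816 × 3/16 = 153
  terminal-flowered constricted-pod: 816 × 1/16 = 51
χ² = Σ (O − E)² / E
  axial-flowered inflated-pod: (441 − 459)² / 459 = 0.7059
  axial-flowered constricted-pod: (156 − 153)² / 153 = 0.0588
  terminal-flowered inflated-pod: (166 − 153)² / 153 = 1.1046
  terminal-flowered constricted-pod: (53 − 51)² / 51 = 0.0784
χ² = 0.7059 + 0.0588 + 1.1046 + 0.0784 = 1.9477 ≈ 1.948

1.948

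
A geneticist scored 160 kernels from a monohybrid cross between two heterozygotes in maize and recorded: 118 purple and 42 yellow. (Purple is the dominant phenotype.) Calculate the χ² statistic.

For a monohybrid cross between heterozygotes with complete dominance, the expected phenotypic ratio is 3:1.
Under the 3:1 hypothesis (Σ ratio = 4, N = 160):
  purple: 160 × 3/4 = 120
  yellow: 160 × 1/4 = 40
χ² = Σ (O − E)² / E
  purple: (118 − 120)² / 120 = 0.0333
  yellow: (42 − 40)² / 40 = 0.1000
χ² = 0.0333 + 0.1000 = 0.1333 ≈ 0.133

0.133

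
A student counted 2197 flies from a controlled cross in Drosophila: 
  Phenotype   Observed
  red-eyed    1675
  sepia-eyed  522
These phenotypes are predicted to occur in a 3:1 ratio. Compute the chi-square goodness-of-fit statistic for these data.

Expected counts for N = 2197 under a 3:1 ratio (total parts = 4):
  red-eyed: 2197 × 3/4 = 1647.75
  sepia-eyed: 2197 × 1/4 = 549.25
χ² = Σ (O − E)² / E
  red-eyed: (1675 − 1647.75)² / 1647.75 = 0.4507
  sepia-eyed: (522 − 549.25)² / 549.25 = 1.3520
χ² = 0.4507 + 1.3520 = 1.8027 ≈ 1.803

1.803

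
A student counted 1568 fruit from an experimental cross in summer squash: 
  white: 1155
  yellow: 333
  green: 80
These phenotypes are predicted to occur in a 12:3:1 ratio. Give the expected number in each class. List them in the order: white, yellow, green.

Under the 12:3:1 hypothesis (Σ ratio = 16, N = 1568):
  white: 1568 × 12/16 = 1176
  yellow: 1568 × 3/16 = 294
  green: 1568 × 1/16 = 98

1176, 294, 98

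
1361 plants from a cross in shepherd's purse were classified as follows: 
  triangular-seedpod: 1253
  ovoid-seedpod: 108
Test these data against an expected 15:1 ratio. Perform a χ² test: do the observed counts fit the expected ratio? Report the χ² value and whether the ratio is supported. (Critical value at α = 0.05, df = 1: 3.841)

6.598; not consistent

Total ratio parts = 16. Expected numbers out of 1361:
  triangular-seedpod: 1361 × 15/16 = 1275.9375
  ovoid-seedpod: 1361 × 1/16 = 85.0625
χ² = Σ (O − E)² / E
  triangular-seedpod: (1253 − 1275.9375)² / 1275.9375 = 0.4123
  ovoid-seedpod: (108 − 85.0625)² / 85.0625 = 6.1852
χ² = 0.4123 + 6.1852 = 6.5975 ≈ 6.598
Degrees of freedom = 2 − 1 = 1; critical value at α = 0.05 is 3.841.
Since 6.598 > 3.841, we reject the null hypothesis — the data do not fit the 15:1 ratio.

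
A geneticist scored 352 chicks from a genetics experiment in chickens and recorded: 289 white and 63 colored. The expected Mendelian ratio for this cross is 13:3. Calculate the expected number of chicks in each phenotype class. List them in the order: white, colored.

The 13:3 ratio has 16 parts, so with N = 352 the expected counts are:
  white: 352 × 13/16 = 286
  colored: 352 × 3/16 = 66

286, 66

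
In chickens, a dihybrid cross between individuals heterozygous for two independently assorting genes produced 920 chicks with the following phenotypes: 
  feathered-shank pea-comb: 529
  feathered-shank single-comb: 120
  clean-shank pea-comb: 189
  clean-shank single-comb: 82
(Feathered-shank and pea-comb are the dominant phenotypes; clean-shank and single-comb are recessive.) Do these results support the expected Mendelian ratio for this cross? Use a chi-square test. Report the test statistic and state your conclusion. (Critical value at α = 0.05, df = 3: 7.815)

28.251; not consistent

A dihybrid F₂ with independent assortment and complete dominance at both loci gives a 9:3:3:1 phenotypic ratio.
Total ratio parts = 16. Expected numbers out of 920:
  feathered-shank pea-comb: 920 × 9/16 = 517.5
  feathered-shank single-comb: 920 × 3/16 = 172.5
  clean-shank pea-comb: 920 × 3/16 = 172.5
  clean-shank single-comb: 920 × 1/16 = 57.5
χ² = Σ (O − E)² / E
  feathered-shank pea-comb: (529 − 517.5)² / 517.5 = 0.2556
  feathered-shank single-comb: (120 − 172.5)² / 172.5 = 15.9783
  clean-shank pea-comb: (189 − 172.5)² / 172.5 = 1.5783
  clean-shank single-comb: (82 − 57.5)² / 57.5 = 10.4391
χ² = 0.2556 + 15.9783 + 1.5783 + 10.4391 = 28.2513 ≈ 28.251
Degrees of freedom = 4 − 1 = 3; critical value at α = 0.05 is 7.815.
Since 28.251 > 7.815, we reject the null hypothesis — the data do not fit the 9:3:3:1 ratio.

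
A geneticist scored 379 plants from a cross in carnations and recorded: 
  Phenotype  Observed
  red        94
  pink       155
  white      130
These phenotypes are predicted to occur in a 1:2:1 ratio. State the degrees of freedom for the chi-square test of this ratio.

A goodness-of-fit test with 3 phenotype classes has df = 3 − 1 = 2.

2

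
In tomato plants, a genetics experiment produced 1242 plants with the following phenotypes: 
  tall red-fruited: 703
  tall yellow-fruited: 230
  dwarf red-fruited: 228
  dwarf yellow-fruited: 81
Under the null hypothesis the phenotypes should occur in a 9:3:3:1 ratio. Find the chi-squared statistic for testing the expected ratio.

0.312

Total ratio parts = 16. Expected numbers out of 1242:
  tall red-fruited: 1242 × 9/16 = 698.625
  tall yellow-fruited: 1242 × 3/16 = 232.875
  dwarf red-fruited: 1242 × 3/16 = 232.875
  dwarf yellow-fruited: 1242 × 1/16 = 77.625
χ² = Σ (O − E)² / E
  tall red-fruited: (703 − 698.625)² / 698.625 = 0.0274
  tall yellow-fruited: (230 − 232.875)² / 232.875 = 0.0355
  dwarf red-fruited: (228 − 232.875)² / 232.875 = 0.1021
  dwarf yellow-fruited: (81 − 77.625)² / 77.625 = 0.1467
χ² = 0.0274 + 0.0355 + 0.1021 + 0.1467 = 0.3117 ≈ 0.312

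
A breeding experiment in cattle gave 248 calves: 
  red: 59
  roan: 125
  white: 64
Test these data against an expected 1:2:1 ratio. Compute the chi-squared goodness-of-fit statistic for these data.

0.218

Expected counts for N = 248 under a 1:2:1 ratio (total parts = 4):
  red: 248 × 1/4 = 62
  roan: 248 × 2/4 = 124
  white: 248 × 1/4 = 62
χ² = Σ (O − E)² / E
  red: (59 − 62)² / 62 = 0.1452
  roan: (125 − 124)² / 124 = 0.0081
  white: (64 − 62)² / 62 = 0.0645
χ² = 0.1452 + 0.0081 + 0.0645 = 0.2178 ≈ 0.218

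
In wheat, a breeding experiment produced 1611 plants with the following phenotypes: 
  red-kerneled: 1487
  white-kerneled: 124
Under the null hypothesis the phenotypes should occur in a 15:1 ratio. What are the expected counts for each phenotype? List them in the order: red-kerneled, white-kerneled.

Under the 15:1 hypothesis (Σ ratio = 16, N = 1611):
  red-kerneled: 1611 × 15/16 = 1510.3125
  white-kerneled: 1611 × 1/16 = 100.6875

1510.3125, 100.6875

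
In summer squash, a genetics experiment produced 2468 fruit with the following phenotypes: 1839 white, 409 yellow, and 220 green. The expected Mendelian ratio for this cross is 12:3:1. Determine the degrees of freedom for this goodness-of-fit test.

2

A goodness-of-fit test with 3 phenotype classes has df = 3 − 1 = 2.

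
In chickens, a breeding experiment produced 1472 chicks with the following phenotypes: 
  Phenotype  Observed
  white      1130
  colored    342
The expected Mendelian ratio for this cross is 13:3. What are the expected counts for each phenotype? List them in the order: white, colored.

1196, 276

The 13:3 ratio has 16 parts, so with N = 1472 the expected counts are:
  white: 1472 × 13/16 = 1196
  colored: 1472 × 3/16 = 276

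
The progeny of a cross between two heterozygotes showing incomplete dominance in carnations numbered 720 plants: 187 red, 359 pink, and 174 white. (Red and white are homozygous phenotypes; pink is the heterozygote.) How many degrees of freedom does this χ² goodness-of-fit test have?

2

With incomplete dominance, a heterozygote × heterozygote cross gives a 1:2:1 phenotypic ratio.
A goodness-of-fit test with 3 phenotype classes has df = 3 − 1 = 2.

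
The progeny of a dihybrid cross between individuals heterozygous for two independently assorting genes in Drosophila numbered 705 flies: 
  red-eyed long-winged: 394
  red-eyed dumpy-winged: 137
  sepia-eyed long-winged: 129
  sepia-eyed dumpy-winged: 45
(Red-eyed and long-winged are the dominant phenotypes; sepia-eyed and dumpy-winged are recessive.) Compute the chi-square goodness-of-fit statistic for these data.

0.289

A dihybrid F₂ with independent assortment and complete dominance at both loci gives a 9:3:3:1 phenotypic ratio.
The 9:3:3:1 ratio has 16 parts, so with N = 705 the expected counts are:
  red-eyed long-winged: 705 × 9/16 = 396.5625
  red-eyed dumpy-winged: 705 × 3/16 = 132.1875
  sepia-eyed long-winged: 705 × 3/16 = 132.1875
  sepia-eyed dumpy-winged: 705 × 1/16 = 44.0625
χ² = Σ (O − E)² / E
  red-eyed long-winged: (394 − 396.5625)² / 396.5625 = 0.0166
  red-eyed dumpy-winged: (137 − 132.1875)² / 132.1875 = 0.1752
  sepia-eyed long-winged: (129 − 132.1875)² / 132.1875 = 0.0769
  sepia-eyed dumpy-winged: (45 − 44.0625)² / 44.0625 = 0.0199
χ² = 0.0166 + 0.1752 + 0.0769 + 0.0199 = 0.2886 ≈ 0.289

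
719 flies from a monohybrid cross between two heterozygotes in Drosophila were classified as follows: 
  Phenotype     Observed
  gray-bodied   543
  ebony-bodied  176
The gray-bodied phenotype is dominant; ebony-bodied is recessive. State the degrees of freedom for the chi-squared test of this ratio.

For a monohybrid cross between heterozygotes with complete dominance, the expected phenotypic ratio is 3:1.
A goodness-of-fit test with 2 phenotype classes has df = 2 − 1 = 1.

1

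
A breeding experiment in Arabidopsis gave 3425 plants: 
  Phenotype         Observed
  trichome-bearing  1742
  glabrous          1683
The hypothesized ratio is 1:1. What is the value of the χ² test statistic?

The 1:1 ratio has 2 parts, so with N = 3425 the expected counts are:
  trichome-bearing: 3425 × 1/2 = 1712.5
  glabrous: 3425 × 1/2 = 1712.5
χ² = Σ (O − E)² / E
  trichome-bearing: (1742 − 1712.5)² / 1712.5 = 0.5082
  glabrous: (1683 − 1712.5)² / 1712.5 = 0.5082
χ² = 0.5082 + 0.5082 = 1.0164 ≈ 1.016

1.016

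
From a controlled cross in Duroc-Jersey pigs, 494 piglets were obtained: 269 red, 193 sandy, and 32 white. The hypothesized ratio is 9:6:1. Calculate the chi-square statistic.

0.649

Total ratio parts = 16. Expected numbers out of 494:
  red: 494 × 9/16 = 277.875
  sandy: 494 × 6/16 = 185.25
  white: 494 × 1/16 = 30.875
χ² = Σ (O − E)² / E
  red: (269 − 277.875)² / 277.875 = 0.2835
  sandy: (193 − 185.25)² / 185.25 = 0.3242
  white: (32 − 30.875)² / 30.875 = 0.0410
χ² = 0.2835 + 0.3242 + 0.0410 = 0.6487 ≈ 0.649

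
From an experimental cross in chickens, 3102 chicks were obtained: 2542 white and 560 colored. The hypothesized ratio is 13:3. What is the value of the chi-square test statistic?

0.990

The 13:3 ratio has 16 parts, so with N = 3102 the expected counts are:
  white: 3102 × 13/16 = 2520.375
  colored: 3102 × 3/16 = 581.625
χ² = Σ (O − E)² / E
  white: (2542 − 2520.375)² / 2520.375 = 0.1855
  colored: (560 − 581.625)² / 581.625 = 0.8040
χ² = 0.1855 + 0.8040 = 0.9895 ≈ 0.990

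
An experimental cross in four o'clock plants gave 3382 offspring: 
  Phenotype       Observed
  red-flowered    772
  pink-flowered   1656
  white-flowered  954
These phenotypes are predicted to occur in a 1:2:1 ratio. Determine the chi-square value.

21.037

Total ratio parts = 4. Expected numbers out of 3382:
  red-flowered: 3382 × 1/4 = 845.5
  pink-flowered: 3382 × 2/4 = 1691
  white-flowered: 3382 × 1/4 = 845.5
χ² = Σ (O − E)² / E
  red-flowered: (772 − 845.5)² / 845.5 = 6.3894
  pink-flowered: (1656 − 1691)² / 1691 = 0.7244
  white-flowered: (954 − 845.5)² / 845.5 = 13.9234
χ² = 6.3894 + 0.7244 + 13.9234 = 21.0372 ≈ 21.037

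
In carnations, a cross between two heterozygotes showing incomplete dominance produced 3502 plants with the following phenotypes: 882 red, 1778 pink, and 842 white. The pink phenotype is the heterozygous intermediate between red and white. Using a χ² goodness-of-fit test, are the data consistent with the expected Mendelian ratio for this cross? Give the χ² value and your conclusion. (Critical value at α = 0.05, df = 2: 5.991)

1.746; consistent

With incomplete dominance, a heterozygote × heterozygote cross gives a 1:2:1 phenotypic ratio.
Total ratio parts = 4. Expected numbers out of 3502:
  red: 3502 × 1/4 = 875.5
  pink: 3502 × 2/4 = 1751
  white: 3502 × 1/4 = 875.5
χ² = Σ (O − E)² / E
  red: (882 − 875.5)² / 875.5 = 0.0483
  pink: (1778 − 1751)² / 1751 = 0.4163
  white: (842 − 875.5)² / 875.5 = 1.2818
χ² = 0.0483 + 0.4163 + 1.2818 = 1.7464 ≈ 1.746
Degrees of freedom = 3 − 1 = 2; critical value at α = 0.05 is 5.991.
Since 1.746 < 5.991, we fail to reject the null hypothesis — the data are consistent with the 1:2:1 ratio.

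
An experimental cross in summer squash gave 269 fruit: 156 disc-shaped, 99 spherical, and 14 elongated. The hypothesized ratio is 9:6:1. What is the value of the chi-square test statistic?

Under the 9:6:1 hypothesis (Σ ratio = 16, N = 269):
  disc-shaped: 269 × 9/16 = 151.3125
  spherical: 269 × 6/16 = 100.875
  elongated: 269 × 1/16 = 16.8125
χ² = Σ (O − E)² / E
  disc-shaped: (156 − 151.3125)² / 151.3125 = 0.1452
  spherical: (99 − 100.875)² / 100.875 = 0.0349
  elongated: (14 − 16.8125)² / 16.8125 = 0.4705
χ² = 0.1452 + 0.0349 + 0.4705 = 0.6506 ≈ 0.651

0.651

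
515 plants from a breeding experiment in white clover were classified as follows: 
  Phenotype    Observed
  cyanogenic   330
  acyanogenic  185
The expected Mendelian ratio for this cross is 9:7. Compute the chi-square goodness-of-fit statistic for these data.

Total ratio parts = 16. Expected numbers out of 515:
  cyanogenic: 515 × 9/16 = 289.6875
  acyanogenic: 515 × 7/16 = 225.3125
χ² = Σ (O − E)² / E
  cyanogenic: (330 − 289.6875)² / 289.6875 = 5.6098
  acyanogenic: (185 − 225.3125)² / 225.3125 = 7.2126
χ² = 5.6098 + 7.2126 = 12.8224 ≈ 12.822

12.822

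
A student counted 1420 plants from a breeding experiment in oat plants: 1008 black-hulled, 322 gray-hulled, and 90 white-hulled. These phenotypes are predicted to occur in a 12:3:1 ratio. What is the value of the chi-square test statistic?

14.742

Under the 12:3:1 hypothesis (Σ ratio = 16, N = 1420):
  black-hulled: 1420 × 12/16 = 1065
  gray-hulled: 1420 × 3/16 = 266.25
  white-hulled: 1420 × 1/16 = 88.75
χ² = Σ (O − E)² / E
  black-hulled: (1008 − 1065)² / 1065 = 3.0507
  gray-hulled: (322 − 266.25)² / 266.25 = 11.6735
  white-hulled: (90 − 88.75)² / 88.75 = 0.0176
χ² = 3.0507 + 11.6735 + 0.0176 = 14.7418 ≈ 14.742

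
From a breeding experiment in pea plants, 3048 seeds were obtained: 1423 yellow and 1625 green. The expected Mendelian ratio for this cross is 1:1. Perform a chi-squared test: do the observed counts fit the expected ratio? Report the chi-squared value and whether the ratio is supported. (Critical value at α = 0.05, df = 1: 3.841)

Total ratio parts = 2. Expected numbers out of 3048:
  yellow: 3048 × 1/2 = 1524
  green: 3048 × 1/2 = 1524
χ² = Σ (O − E)² / E
  yellow: (1423 − 1524)² / 1524 = 6.6936
  green: (1625 − 1524)² / 1524 = 6.6936
χ² = 6.6936 + 6.6936 = 13.3872 ≈ 13.387
Degrees of freedom = 2 − 1 = 1; critical value at α = 0.05 is 3.841.
Since 13.387 > 3.841, we reject the null hypothesis — the data do not fit the 1:1 ratio.

13.387; not consistent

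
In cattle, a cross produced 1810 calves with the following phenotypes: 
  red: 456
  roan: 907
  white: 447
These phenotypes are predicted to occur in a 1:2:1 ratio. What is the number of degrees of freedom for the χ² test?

A goodness-of-fit test with 3 phenotype classes has df = 3 − 1 = 2.

2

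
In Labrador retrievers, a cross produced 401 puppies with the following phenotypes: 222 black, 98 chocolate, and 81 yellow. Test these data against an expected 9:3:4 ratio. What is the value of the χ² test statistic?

10.674

Under the 9:3:4 hypothesis (Σ ratio = 16, N = 401):
  black: 401 × 9/16 = 225.5625
  chocolate: 401 × 3/16 = 75.1875
  yellow: 401 × 4/16 = 100.25
χ² = Σ (O − E)² / E
  black: (222 − 225.5625)² / 225.5625 = 0.0563
  chocolate: (98 − 75.1875)² / 75.1875 = 6.9215
  yellow: (81 − 100.25)² / 100.25 = 3.6964
χ² = 0.0563 + 6.9215 + 3.6964 = 10.6742 ≈ 10.674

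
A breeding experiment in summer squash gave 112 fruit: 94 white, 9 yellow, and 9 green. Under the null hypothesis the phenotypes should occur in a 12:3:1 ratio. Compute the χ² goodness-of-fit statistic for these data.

Under the 12:3:1 hypothesis (Σ ratio = 16, N = 112):
  white: 112 × 12/16 = 84
  yellow: 112 × 3/16 = 21
  green: 112 × 1/16 = 7
χ² = Σ (O − E)² / E
  white: (94 − 84)² / 84 = 1.1905
  yellow: (9 − 21)² / 21 = 6.8571
  green: (9 − 7)² / 7 = 0.5714
χ² = 1.1905 + 6.8571 + 0.5714 = 8.619

8.619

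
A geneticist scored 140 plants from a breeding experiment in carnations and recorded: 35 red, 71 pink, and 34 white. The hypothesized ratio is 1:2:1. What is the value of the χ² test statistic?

Total ratio parts = 4. Expected numbers out of 140:
  red: 140 × 1/4 = 35
  pink: 140 × 2/4 = 70
  white: 140 × 1/4 = 35
χ² = Σ (O − E)² / E
  red: (35 − 35)² / 35 = 0.0000
  pink: (71 − 70)² / 70 = 0.0143
  white: (34 − 35)² / 35 = 0.0286
χ² = 0.0000 + 0.0143 + 0.0286 = 0.0429 ≈ 0.043

0.043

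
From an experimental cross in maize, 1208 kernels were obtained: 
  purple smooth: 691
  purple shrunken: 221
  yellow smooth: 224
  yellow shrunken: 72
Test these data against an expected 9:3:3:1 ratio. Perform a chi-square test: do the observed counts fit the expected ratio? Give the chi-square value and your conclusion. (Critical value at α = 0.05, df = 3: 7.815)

0.518; consistent

Expected counts for N = 1208 under a 9:3:3:1 ratio (total parts = 16):
  purple smooth: 1208 × 9/16 = 679.5
  purple shrunken: 1208 × 3/16 = 226.5
  yellow smooth: 1208 × 3/16 = 226.5
  yellow shrunken: 1208 × 1/16 = 75.5
χ² = Σ (O − E)² / E
  purple smooth: (691 − 679.5)² / 679.5 = 0.1946
  purple shrunken: (221 − 226.5)² / 226.5 = 0.1336
  yellow smooth: (224 − 226.5)² / 226.5 = 0.0276
  yellow shrunken: (72 − 75.5)² / 75.5 = 0.1623
χ² = 0.1946 + 0.1336 + 0.0276 + 0.1623 = 0.5181 ≈ 0.518
Degrees of freedom = 4 − 1 = 3; critical value at α = 0.05 is 7.815.
Since 0.518 < 7.815, we fail to reject the null hypothesis — the data are consistent with the 9:3:3:1 ratio.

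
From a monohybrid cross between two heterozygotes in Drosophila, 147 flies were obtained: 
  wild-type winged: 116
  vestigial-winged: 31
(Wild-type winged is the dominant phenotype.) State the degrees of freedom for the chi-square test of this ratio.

1

For a monohybrid cross between heterozygotes with complete dominance, the expected phenotypic ratio is 3:1.
A goodness-of-fit test with 2 phenotype classes has df = 2 − 1 = 1.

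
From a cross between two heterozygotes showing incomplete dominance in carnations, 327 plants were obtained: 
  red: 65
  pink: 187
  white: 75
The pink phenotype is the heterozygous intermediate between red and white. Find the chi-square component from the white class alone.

0.557

With incomplete dominance, a heterozygote × heterozygote cross gives a 1:2:1 phenotypic ratio.
The 1:2:1 ratio has 4 parts, so with N = 327 the expected counts are:
  red: 327 × 1/4 = 81.75
  pink: 327 × 2/4 = 163.5
  white: 327 × 1/4 = 81.75
Contribution of white: (75 − 81.75)² / 81.75 = 0.5573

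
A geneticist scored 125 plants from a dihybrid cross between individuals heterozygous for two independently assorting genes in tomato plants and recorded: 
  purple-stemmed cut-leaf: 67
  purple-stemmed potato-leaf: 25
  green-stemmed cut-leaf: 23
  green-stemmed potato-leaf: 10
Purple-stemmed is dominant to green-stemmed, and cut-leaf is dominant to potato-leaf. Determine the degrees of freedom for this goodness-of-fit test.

3

A dihybrid F₂ with independent assortment and complete dominance at both loci gives a 9:3:3:1 phenotypic ratio.
A goodness-of-fit test with 4 phenotype classes has df = 4 − 1 = 3.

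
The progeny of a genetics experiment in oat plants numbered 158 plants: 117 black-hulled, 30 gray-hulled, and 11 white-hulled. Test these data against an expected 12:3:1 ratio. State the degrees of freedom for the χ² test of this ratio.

A goodness-of-fit test with 3 phenotype classes has df = 3 − 1 = 2.

2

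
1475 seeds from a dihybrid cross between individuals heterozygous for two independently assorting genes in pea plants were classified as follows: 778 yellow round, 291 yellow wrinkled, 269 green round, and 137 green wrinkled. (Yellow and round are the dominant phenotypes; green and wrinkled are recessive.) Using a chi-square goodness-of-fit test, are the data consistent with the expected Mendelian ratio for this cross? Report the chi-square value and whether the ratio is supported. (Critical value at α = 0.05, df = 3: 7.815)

A dihybrid F₂ with independent assortment and complete dominance at both loci gives a 9:3:3:1 phenotypic ratio.
The 9:3:3:1 ratio has 16 parts, so with N = 1475 the expected counts are:
  yellow round: 1475 × 9/16 = 829.6875
  yellow wrinkled: 1475 × 3/16 = 276.5625
  green round: 1475 × 3/16 = 276.5625
  green wrinkled: 1475 × 1/16 = 92.1875
χ² = Σ (O − E)² / E
  yellow round: (778 − 829.6875)² / 829.6875 = 3.2200
  yellow wrinkled: (291 − 276.5625)² / 276.5625 = 0.7537
  green round: (269 − 276.5625)² / 276.5625 = 0.2068
  green wrinkled: (137 − 92.1875)² / 92.1875 = 21.7834
χ² = 3.2200 + 0.7537 + 0.2068 + 21.7834 = 25.9639 ≈ 25.964
Degrees of freedom = 4 − 1 = 3; critical value at α = 0.05 is 7.815.
Since 25.964 > 7.815, we reject the null hypothesis — the data do not fit the 9:3:3:1 ratio.

25.964; not consistent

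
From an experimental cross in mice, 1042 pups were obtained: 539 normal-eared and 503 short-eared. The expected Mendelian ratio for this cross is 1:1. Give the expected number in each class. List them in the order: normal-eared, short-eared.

Under the 1:1 hypothesis (Σ ratio = 2, N = 1042):
  normal-eared: 1042 × 1/2 = 521
  short-eared: 1042 × 1/2 = 521

521, 521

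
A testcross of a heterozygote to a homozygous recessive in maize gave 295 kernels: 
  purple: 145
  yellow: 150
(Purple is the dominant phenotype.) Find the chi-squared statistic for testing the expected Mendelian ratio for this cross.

0.085

A testcross of a heterozygote (Aa × aa) gives a 1:1 phenotypic ratio.
The 1:1 ratio has 2 parts, so with N = 295 the expected counts are:
  purple: 295 × 1/2 = 147.5
  yellow: 295 × 1/2 = 147.5
χ² = Σ (O − E)² / E
  purple: (145 − 147.5)² / 147.5 = 0.0424
  yellow: (150 − 147.5)² / 147.5 = 0.0424
χ² = 0.0424 + 0.0424 = 0.0848 ≈ 0.085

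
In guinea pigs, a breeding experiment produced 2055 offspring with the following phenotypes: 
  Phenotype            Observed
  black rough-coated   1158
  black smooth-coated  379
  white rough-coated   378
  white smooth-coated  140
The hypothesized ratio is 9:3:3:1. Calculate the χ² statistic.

1.287

Under the 9:3:3:1 hypothesis (Σ ratio = 16, N = 2055):
  black rough-coated: 2055 × 9/16 = 1155.9375
  black smooth-coated: 2055 × 3/16 = 385.3125
  white rough-coated: 2055 × 3/16 = 385.3125
  white smooth-coated: 2055 × 1/16 = 128.4375
χ² = Σ (O − E)² / E
  black rough-coated: (1158 − 1155.9375)² / 1155.9375 = 0.0037
  black smooth-coated: (379 − 385.3125)² / 385.3125 = 0.1034
  white rough-coated: (378 − 385.3125)² / 385.3125 = 0.1388
  white smooth-coated: (140 − 128.4375)² / 128.4375 = 1.0409
χ² = 0.0037 + 0.1034 + 0.1388 + 1.0409 = 1.2868 ≈ 1.287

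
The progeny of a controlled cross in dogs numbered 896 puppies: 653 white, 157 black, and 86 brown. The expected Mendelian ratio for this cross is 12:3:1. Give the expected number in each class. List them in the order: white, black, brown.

Expected counts for N = 896 under a 12:3:1 ratio (total parts = 16):
  white: 896 × 12/16 = 672
  black: 896 × 3/16 = 168
  brown: 896 × 1/16 = 56

672, 168, 56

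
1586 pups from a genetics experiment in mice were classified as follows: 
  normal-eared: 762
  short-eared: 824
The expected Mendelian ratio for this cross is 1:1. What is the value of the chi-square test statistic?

2.424

Total ratio parts = 2. Expected numbers out of 1586:
  normal-eared: 1586 × 1/2 = 793
  short-eared: 1586 × 1/2 = 793
χ² = Σ (O − E)² / E
  normal-eared: (762 − 793)² / 793 = 1.2119
  short-eared: (824 − 793)² / 793 = 1.2119
χ² = 1.2119 + 1.2119 = 2.4238 ≈ 2.424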